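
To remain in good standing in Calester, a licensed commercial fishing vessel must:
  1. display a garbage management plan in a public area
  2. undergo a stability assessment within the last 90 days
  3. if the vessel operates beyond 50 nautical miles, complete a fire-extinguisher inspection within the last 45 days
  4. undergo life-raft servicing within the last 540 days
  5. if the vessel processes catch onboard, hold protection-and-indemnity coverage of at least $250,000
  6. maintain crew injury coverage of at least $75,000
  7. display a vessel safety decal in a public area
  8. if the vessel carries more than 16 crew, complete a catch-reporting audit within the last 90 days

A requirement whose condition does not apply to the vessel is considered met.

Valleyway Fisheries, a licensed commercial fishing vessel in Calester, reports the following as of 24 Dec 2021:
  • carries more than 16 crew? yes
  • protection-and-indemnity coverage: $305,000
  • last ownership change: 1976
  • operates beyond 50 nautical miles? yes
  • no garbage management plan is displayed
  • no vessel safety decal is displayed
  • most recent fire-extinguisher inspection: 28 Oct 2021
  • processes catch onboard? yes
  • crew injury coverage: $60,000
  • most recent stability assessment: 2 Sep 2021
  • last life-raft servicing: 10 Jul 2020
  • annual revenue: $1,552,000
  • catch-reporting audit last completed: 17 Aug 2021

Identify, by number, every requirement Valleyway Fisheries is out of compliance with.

1, 2, 3, 6, 7, 8

1. garbage management plan absent → not met
2. stability assessment 113 days ago vs limit 90 → not met
3. condition 'operates beyond 50 nautical miles' holds; fire-extinguisher inspection 57 days ago vs limit 45 → not met
4. life-raft servicing 532 days ago vs limit 540 → met
5. condition 'processes catch onboard' holds; protection-and-indemnity coverage $305,000 ≥ $250,000 → met
6. crew injury coverage $60,000 < $75,000 → not met
7. vessel safety decal absent → not met
8. condition 'carries more than 16 crew' holds; catch-reporting audit 129 days ago vs limit 90 → not met
Not met: 1, 2, 3, 6, 7, 8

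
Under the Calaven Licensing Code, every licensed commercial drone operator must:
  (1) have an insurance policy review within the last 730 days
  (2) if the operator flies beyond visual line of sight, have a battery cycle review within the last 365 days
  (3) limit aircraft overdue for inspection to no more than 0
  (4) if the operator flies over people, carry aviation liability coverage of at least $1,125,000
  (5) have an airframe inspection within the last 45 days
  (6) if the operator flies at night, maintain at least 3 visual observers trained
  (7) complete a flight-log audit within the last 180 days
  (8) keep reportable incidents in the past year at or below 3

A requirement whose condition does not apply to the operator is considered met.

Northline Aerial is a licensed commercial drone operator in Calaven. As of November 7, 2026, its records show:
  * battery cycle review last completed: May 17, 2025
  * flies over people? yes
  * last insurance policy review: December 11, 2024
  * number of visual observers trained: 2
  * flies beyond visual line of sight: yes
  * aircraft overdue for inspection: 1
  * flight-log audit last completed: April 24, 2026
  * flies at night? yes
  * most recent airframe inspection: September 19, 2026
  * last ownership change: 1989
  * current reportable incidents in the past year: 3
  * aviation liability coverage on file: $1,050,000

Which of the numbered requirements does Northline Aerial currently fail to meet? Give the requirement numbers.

2, 3, 4, 5, 6, 7

1. insurance policy review 696 days ago vs limit 730 → met
2. condition 'flies beyond visual line of sight' holds; battery cycle review 539 days ago vs limit 365 → not met
3. aircraft overdue for inspection 1 > 0 → not met
4. condition 'flies over people' holds; aviation liability coverage $1,050,000 < $1,125,000 → not met
5. airframe inspection 49 days ago vs limit 45 → not met
6. condition 'flies at night' holds; visual observers trained 2 < 3 → not met
7. flight-log audit 197 days ago vs limit 180 → not met
8. reportable incidents in the past year 3 ≤ 3 → met
Not met: 2, 3, 4, 5, 6, 7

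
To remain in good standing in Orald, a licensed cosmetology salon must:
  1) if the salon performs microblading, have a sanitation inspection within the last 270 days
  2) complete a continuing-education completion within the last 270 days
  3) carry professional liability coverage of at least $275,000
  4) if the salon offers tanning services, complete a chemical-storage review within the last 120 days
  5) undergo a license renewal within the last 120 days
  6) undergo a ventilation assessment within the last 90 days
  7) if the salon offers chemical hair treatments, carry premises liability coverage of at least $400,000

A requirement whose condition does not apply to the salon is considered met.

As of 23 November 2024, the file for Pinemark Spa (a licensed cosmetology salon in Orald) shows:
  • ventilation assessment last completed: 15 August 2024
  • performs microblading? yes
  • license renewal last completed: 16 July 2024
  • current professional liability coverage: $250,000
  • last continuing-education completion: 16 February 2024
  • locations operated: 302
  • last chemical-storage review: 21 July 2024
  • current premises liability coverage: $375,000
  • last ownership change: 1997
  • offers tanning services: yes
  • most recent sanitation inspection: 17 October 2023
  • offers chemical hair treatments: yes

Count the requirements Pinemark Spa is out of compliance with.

7

1. condition 'performs microblading' holds; sanitation inspection 403 days ago vs limit 270 → not met
2. continuing-education completion 281 days ago vs limit 270 → not met
3. professional liability coverage $250,000 < $275,000 → not met
4. condition 'offers tanning services' holds; chemical-storage review 125 days ago vs limit 120 → not met
5. license renewal 130 days ago vs limit 120 → not met
6. ventilation assessment 100 days ago vs limit 90 → not met
7. condition 'offers chemical hair treatments' holds; premises liability coverage $375,000 < $400,000 → not met
Not met: 7 of 7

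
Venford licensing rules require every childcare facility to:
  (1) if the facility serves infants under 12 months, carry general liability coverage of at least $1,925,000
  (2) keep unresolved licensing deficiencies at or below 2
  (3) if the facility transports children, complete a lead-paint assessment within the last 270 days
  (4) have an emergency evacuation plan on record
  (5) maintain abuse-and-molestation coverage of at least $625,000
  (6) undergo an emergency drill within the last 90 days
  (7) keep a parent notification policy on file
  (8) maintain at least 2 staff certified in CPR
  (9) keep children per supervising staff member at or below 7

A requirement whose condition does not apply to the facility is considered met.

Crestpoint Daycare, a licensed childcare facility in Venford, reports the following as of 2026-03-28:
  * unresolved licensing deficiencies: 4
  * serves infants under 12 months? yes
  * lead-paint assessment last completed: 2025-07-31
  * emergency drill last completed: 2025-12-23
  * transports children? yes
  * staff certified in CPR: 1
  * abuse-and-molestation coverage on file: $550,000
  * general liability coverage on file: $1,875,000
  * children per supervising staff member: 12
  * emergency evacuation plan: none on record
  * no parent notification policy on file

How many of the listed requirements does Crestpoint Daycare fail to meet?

1. condition 'serves infants under 12 months' holds; general liability coverage $1,875,000 < $1,925,000 → not met
2. unresolved licensing deficiencies 4 > 2 → not met
3. condition 'transports children' holds; lead-paint assessment 240 days ago vs limit 270 → met
4. emergency evacuation plan absent → not met
5. abuse-and-molestation coverage $550,000 < $625,000 → not met
6. emergency drill 95 days ago vs limit 90 → not met
7. parent notification policy absent → not met
8. staff certified in CPR 1 < 2 → not met
9. children per supervising staff member 12 > 7 → not met
Not met: 8 of 9

8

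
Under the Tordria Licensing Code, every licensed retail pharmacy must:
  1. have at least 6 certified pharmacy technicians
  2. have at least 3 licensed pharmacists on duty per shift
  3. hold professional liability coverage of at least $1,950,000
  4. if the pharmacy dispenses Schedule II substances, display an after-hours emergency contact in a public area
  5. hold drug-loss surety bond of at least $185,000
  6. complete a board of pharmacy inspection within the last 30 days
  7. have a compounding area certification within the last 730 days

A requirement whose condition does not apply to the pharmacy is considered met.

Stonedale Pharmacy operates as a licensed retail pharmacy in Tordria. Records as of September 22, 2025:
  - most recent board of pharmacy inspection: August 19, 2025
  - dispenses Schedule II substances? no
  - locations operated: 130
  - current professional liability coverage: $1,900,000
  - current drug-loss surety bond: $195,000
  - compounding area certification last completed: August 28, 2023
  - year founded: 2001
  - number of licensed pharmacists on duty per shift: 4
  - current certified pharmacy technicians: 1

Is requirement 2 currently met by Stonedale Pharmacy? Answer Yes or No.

Yes

2. licensed pharmacists on duty per shift 4 ≥ 3 → met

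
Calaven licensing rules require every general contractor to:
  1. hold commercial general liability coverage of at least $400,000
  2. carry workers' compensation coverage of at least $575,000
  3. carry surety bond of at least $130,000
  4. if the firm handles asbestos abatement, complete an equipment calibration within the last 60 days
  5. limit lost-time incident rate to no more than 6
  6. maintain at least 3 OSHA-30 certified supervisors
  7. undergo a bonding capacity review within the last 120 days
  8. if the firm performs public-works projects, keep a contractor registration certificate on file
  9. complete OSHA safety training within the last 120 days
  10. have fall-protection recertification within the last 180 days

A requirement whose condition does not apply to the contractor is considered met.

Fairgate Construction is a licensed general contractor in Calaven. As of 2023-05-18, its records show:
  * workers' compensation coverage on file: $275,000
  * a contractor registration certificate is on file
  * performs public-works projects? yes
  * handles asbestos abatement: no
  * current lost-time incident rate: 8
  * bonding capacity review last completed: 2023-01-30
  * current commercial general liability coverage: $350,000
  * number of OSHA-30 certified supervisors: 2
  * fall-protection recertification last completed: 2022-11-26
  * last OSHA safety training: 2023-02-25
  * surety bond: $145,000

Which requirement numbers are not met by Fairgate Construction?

1, 2, 5, 6

1. commercial general liability coverage $350,000 < $400,000 → not met
2. workers' compensation coverage $275,000 < $575,000 → not met
3. surety bond $145,000 ≥ $130,000 → met
4. condition 'handles asbestos abatement' does not hold → requirement n/a → met
5. lost-time incident rate 8 > 6 → not met
6. OSHA-30 certified supervisors 2 < 3 → not met
7. bonding capacity review 108 days ago vs limit 120 → met
8. condition 'performs public-works projects' holds; contractor registration certificate present → met
9. OSHA safety training 82 days ago vs limit 120 → met
10. fall-protection recertification 173 days ago vs limit 180 → met
Not met: 1, 2, 5, 6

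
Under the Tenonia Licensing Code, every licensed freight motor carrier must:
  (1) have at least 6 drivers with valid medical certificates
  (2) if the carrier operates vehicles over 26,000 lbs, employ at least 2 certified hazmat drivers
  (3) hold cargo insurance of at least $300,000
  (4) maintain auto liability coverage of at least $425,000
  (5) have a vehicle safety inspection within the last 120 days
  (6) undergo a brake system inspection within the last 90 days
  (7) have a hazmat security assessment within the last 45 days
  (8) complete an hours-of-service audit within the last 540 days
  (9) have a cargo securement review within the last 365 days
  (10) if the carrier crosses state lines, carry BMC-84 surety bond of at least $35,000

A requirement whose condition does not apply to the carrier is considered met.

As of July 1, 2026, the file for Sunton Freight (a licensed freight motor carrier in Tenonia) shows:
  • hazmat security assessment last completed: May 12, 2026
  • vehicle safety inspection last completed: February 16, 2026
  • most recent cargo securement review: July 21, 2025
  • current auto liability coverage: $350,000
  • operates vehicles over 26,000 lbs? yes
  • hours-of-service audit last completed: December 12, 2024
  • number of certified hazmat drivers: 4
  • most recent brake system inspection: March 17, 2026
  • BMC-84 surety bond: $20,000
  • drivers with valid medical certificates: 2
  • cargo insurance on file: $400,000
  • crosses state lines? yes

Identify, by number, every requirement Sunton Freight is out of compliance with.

1. drivers with valid medical certificates 2 < 6 → not met
2. condition 'operates vehicles over 26,000 lbs' holds; certified hazmat drivers 4 ≥ 2 → met
3. cargo insurance $400,000 ≥ $300,000 → met
4. auto liability coverage $350,000 < $425,000 → not met
5. vehicle safety inspection 135 days ago vs limit 120 → not met
6. brake system inspection 106 days ago vs limit 90 → not met
7. hazmat security assessment 50 days ago vs limit 45 → not met
8. hours-of-service audit 566 days ago vs limit 540 → not met
9. cargo securement review 345 days ago vs limit 365 → met
10. condition 'crosses state lines' holds; BMC-84 surety bond $20,000 < $35,000 → not met
Not met: 1, 4, 5, 6, 7, 8, 10

1, 4, 5, 6, 7, 8, 10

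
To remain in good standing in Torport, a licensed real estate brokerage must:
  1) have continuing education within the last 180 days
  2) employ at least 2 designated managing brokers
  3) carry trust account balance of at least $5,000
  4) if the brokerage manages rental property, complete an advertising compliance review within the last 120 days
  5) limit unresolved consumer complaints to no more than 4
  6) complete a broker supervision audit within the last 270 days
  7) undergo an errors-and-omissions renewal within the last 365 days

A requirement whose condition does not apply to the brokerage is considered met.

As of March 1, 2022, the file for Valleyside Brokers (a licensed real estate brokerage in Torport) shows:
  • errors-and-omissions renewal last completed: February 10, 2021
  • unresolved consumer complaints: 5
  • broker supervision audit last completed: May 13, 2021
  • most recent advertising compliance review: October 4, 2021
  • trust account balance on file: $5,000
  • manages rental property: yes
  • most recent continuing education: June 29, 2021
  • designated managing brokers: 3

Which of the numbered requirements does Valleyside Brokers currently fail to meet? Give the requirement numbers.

1. continuing education 245 days ago vs limit 180 → not met
2. designated managing brokers 3 ≥ 2 → met
3. trust account balance $5,000 ≥ $5,000 → met
4. condition 'manages rental property' holds; advertising compliance review 148 days ago vs limit 120 → not met
5. unresolved consumer complaints 5 > 4 → not met
6. broker supervision audit 292 days ago vs limit 270 → not met
7. errors-and-omissions renewal 384 days ago vs limit 365 → not met
Not met: 1, 4, 5, 6, 7

1, 4, 5, 6, 7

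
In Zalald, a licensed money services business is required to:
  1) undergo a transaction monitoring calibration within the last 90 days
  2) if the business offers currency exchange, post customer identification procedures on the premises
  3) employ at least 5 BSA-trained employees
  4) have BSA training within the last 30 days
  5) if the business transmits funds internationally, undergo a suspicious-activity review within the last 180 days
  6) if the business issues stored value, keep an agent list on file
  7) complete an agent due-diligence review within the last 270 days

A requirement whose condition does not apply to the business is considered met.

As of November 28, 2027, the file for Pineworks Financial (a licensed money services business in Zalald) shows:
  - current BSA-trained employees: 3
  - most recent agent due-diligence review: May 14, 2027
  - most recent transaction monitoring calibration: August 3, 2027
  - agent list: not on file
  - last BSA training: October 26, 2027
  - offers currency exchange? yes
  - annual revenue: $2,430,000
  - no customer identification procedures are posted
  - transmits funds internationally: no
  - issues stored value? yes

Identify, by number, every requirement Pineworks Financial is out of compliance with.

1, 2, 3, 4, 6

1. transaction monitoring calibration 117 days ago vs limit 90 → not met
2. condition 'offers currency exchange' holds; customer identification procedures absent → not met
3. BSA-trained employees 3 < 5 → not met
4. BSA training 33 days ago vs limit 30 → not met
5. condition 'transmits funds internationally' does not hold → requirement n/a → met
6. condition 'issues stored value' holds; agent list absent → not met
7. agent due-diligence review 198 days ago vs limit 270 → met
Not met: 1, 2, 3, 4, 6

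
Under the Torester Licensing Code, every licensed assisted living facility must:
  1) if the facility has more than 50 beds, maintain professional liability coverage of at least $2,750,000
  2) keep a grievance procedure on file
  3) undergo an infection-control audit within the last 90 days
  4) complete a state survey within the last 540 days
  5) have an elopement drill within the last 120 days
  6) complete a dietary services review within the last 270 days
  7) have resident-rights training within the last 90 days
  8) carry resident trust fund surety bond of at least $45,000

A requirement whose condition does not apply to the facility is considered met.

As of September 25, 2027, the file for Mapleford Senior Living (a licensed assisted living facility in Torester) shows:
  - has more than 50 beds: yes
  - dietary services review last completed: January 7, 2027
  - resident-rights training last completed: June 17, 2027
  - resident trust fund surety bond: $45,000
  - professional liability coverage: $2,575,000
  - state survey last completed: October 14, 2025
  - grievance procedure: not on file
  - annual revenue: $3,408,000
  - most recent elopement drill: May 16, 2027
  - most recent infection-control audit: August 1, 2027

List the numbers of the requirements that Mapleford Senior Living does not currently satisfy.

1, 2, 4, 5, 7

1. condition 'has more than 50 beds' holds; professional liability coverage $2,575,000 < $2,750,000 → not met
2. grievance procedure absent → not met
3. infection-control audit 55 days ago vs limit 90 → met
4. state survey 711 days ago vs limit 540 → not met
5. elopement drill 132 days ago vs limit 120 → not met
6. dietary services review 261 days ago vs limit 270 → met
7. resident-rights training 100 days ago vs limit 90 → not met
8. resident trust fund surety bond $45,000 ≥ $45,000 → met
Not met: 1, 2, 4, 5, 7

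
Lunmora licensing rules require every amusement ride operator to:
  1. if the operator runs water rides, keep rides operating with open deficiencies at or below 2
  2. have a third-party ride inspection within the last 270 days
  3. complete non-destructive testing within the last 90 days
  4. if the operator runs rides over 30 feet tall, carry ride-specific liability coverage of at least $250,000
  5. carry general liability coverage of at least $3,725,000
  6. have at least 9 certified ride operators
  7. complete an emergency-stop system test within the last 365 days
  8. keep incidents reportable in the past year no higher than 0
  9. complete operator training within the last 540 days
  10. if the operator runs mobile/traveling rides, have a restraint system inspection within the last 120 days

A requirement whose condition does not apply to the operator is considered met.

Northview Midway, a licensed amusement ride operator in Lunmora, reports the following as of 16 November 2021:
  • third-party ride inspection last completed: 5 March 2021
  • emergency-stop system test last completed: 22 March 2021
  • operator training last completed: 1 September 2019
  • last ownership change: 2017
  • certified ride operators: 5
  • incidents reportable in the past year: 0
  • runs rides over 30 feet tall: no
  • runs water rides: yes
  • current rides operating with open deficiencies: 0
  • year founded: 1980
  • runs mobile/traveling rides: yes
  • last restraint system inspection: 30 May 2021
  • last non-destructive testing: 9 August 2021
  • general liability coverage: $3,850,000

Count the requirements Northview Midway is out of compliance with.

1. condition 'runs water rides' holds; rides operating with open deficiencies 0 ≤ 2 → met
2. third-party ride inspection 256 days ago vs limit 270 → met
3. non-destructive testing 99 days ago vs limit 90 → not met
4. condition 'runs rides over 30 feet tall' does not hold → requirement n/a → met
5. general liability coverage $3,850,000 ≥ $3,725,000 → met
6. certified ride operators 5 < 9 → not met
7. emergency-stop system test 239 days ago vs limit 365 → met
8. incidents reportable in the past year 0 ≤ 0 → met
9. operator training 807 days ago vs limit 540 → not met
10. condition 'runs mobile/traveling rides' holds; restraint system inspection 170 days ago vs limit 120 → not met
Not met: 4 of 10

4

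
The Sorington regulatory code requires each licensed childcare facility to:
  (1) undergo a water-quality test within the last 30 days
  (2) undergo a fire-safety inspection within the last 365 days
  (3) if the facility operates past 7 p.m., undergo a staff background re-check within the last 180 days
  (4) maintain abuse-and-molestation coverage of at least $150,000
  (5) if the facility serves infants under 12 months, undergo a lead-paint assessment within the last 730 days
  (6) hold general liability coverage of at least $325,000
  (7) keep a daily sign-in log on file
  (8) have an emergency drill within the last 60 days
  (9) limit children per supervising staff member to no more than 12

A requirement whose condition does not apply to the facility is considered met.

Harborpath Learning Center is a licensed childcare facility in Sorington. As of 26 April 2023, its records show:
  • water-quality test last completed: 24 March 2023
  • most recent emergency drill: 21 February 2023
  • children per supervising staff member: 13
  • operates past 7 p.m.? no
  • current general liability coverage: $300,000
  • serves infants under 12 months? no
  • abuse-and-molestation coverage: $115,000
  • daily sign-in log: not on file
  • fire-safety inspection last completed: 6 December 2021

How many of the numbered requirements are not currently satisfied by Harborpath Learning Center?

7

1. water-quality test 33 days ago vs limit 30 → not met
2. fire-safety inspection 506 days ago vs limit 365 → not met
3. condition 'operates past 7 p.m.' does not hold → requirement n/a → met
4. abuse-and-molestation coverage $115,000 < $150,000 → not met
5. condition 'serves infants under 12 months' does not hold → requirement n/a → met
6. general liability coverage $300,000 < $325,000 → not met
7. daily sign-in log absent → not met
8. emergency drill 64 days ago vs limit 60 → not met
9. children per supervising staff member 13 > 12 → not met
Not met: 7 of 9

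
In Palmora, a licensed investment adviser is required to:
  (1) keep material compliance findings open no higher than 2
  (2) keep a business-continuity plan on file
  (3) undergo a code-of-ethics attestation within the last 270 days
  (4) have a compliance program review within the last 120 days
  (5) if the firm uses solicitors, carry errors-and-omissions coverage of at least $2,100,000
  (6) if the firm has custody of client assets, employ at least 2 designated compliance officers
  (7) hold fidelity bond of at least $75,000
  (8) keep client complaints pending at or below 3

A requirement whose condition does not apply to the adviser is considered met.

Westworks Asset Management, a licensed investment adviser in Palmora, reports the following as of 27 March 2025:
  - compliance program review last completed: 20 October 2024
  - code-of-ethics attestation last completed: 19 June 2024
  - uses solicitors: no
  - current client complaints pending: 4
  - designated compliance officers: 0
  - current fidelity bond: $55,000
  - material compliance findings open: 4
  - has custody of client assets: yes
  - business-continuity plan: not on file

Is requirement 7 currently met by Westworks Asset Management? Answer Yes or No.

7. fidelity bond $55,000 < $75,000 → not met

No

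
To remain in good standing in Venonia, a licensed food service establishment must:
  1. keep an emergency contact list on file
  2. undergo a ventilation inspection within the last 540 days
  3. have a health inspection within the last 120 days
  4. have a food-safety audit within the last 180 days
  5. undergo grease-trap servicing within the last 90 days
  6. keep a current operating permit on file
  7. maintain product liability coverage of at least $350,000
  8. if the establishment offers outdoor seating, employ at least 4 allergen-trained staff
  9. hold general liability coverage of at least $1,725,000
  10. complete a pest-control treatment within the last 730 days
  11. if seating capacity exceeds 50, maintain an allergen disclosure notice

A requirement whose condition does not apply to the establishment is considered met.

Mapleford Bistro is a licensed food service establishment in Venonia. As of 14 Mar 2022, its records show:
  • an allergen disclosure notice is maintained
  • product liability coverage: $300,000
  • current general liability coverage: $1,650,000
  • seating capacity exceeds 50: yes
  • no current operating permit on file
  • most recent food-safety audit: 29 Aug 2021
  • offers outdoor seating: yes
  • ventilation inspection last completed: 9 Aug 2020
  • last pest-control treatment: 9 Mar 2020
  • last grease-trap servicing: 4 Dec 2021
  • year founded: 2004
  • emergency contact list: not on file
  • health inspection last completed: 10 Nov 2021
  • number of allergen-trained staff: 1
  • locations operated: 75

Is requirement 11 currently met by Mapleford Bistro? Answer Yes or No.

11. condition 'seating capacity exceeds 50' holds; allergen disclosure notice present → met

Yes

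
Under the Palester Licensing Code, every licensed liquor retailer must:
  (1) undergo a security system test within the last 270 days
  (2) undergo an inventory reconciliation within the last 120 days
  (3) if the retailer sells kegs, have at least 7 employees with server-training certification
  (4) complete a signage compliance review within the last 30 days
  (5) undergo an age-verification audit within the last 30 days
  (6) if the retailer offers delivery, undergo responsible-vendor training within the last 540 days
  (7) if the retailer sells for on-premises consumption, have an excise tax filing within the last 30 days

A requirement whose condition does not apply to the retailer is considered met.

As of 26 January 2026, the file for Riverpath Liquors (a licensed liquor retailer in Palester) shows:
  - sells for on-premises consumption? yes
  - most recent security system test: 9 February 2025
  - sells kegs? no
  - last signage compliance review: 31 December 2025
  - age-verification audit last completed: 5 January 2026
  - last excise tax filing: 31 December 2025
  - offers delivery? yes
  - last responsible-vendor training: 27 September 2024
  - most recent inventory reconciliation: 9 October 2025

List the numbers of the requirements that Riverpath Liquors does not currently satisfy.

1

1. security system test 351 days ago vs limit 270 → not met
2. inventory reconciliation 109 days ago vs limit 120 → met
3. condition 'sells kegs' does not hold → requirement n/a → met
4. signage compliance review 26 days ago vs limit 30 → met
5. age-verification audit 21 days ago vs limit 30 → met
6. condition 'offers delivery' holds; responsible-vendor training 486 days ago vs limit 540 → met
7. condition 'sells for on-premises consumption' holds; excise tax filing 26 days ago vs limit 30 → met
Not met: 1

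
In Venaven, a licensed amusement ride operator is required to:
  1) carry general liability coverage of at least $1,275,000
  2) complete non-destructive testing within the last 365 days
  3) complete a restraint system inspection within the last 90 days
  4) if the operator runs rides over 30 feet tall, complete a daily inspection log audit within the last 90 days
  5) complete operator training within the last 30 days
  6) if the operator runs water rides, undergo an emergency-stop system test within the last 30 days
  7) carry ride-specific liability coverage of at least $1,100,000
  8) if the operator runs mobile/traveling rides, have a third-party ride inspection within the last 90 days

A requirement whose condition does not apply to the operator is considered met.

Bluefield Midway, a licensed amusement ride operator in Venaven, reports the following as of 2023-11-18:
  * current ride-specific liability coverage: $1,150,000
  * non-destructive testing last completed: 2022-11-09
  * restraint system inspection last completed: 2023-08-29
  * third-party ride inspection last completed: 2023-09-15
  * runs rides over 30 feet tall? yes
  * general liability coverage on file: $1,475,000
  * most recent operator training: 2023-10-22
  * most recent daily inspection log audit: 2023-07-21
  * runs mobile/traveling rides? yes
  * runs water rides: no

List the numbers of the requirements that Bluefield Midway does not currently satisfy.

2, 4

1. general liability coverage $1,475,000 ≥ $1,275,000 → met
2. non-destructive testing 374 days ago vs limit 365 → not met
3. restraint system inspection 81 days ago vs limit 90 → met
4. condition 'runs rides over 30 feet tall' holds; daily inspection log audit 120 days ago vs limit 90 → not met
5. operator training 27 days ago vs limit 30 → met
6. condition 'runs water rides' does not hold → requirement n/a → met
7. ride-specific liability coverage $1,150,000 ≥ $1,100,000 → met
8. condition 'runs mobile/traveling rides' holds; third-party ride inspection 64 days ago vs limit 90 → met
Not met: 2, 4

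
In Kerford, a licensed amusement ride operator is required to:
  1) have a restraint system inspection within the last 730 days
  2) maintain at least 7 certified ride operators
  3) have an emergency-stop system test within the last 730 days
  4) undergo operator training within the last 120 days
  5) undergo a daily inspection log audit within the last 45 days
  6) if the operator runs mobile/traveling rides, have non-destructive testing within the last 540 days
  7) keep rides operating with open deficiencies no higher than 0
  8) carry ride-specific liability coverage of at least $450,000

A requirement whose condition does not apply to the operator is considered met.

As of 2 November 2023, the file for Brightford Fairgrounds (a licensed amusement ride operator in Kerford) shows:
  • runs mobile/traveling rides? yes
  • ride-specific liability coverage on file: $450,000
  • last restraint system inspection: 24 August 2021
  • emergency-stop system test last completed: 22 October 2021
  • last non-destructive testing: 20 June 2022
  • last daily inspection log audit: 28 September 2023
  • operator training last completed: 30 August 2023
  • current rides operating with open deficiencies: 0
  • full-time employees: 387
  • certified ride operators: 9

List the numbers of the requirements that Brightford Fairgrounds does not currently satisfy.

1, 3

1. restraint system inspection 800 days ago vs limit 730 → not met
2. certified ride operators 9 ≥ 7 → met
3. emergency-stop system test 741 days ago vs limit 730 → not met
4. operator training 64 days ago vs limit 120 → met
5. daily inspection log audit 35 days ago vs limit 45 → met
6. condition 'runs mobile/traveling rides' holds; non-destructive testing 500 days ago vs limit 540 → met
7. rides operating with open deficiencies 0 ≤ 0 → met
8. ride-specific liability coverage $450,000 ≥ $450,000 → met
Not met: 1, 3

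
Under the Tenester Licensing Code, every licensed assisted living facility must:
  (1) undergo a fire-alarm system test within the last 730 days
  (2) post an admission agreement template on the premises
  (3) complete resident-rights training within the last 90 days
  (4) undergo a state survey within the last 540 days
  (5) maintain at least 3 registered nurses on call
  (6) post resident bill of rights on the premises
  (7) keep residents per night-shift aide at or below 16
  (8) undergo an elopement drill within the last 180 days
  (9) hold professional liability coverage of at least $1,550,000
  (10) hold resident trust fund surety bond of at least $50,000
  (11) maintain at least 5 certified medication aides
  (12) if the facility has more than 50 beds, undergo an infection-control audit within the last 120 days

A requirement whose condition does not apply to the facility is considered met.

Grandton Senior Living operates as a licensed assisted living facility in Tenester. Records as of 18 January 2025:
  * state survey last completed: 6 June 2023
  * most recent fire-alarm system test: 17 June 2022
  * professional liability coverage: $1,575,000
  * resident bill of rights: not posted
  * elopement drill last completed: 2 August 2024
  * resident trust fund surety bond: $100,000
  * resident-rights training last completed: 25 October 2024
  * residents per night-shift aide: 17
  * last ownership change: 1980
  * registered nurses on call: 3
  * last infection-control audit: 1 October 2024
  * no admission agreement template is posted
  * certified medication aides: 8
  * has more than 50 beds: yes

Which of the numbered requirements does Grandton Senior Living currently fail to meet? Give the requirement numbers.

1, 2, 4, 6, 7

1. fire-alarm system test 946 days ago vs limit 730 → not met
2. admission agreement template absent → not met
3. resident-rights training 85 days ago vs limit 90 → met
4. state survey 592 days ago vs limit 540 → not met
5. registered nurses on call 3 ≥ 3 → met
6. resident bill of rights absent → not met
7. residents per night-shift aide 17 > 16 → not met
8. elopement drill 169 days ago vs limit 180 → met
9. professional liability coverage $1,575,000 ≥ $1,550,000 → met
10. resident trust fund surety bond $100,000 ≥ $50,000 → met
11. certified medication aides 8 ≥ 5 → met
12. condition 'has more than 50 beds' holds; infection-control audit 109 days ago vs limit 120 → met
Not met: 1, 2, 4, 6, 7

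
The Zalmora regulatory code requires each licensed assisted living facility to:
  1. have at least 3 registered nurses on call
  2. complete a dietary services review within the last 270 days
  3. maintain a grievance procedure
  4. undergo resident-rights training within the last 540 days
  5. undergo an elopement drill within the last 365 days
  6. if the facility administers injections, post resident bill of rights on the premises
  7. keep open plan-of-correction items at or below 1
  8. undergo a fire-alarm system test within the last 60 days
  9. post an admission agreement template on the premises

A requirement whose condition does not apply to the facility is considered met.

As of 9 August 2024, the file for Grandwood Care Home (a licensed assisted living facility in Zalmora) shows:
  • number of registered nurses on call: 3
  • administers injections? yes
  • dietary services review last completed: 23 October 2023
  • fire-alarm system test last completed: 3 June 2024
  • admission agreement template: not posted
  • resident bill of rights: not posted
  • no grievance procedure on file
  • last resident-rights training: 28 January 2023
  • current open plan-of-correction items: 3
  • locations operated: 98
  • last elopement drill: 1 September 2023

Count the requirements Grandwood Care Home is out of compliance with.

7

1. registered nurses on call 3 ≥ 3 → met
2. dietary services review 291 days ago vs limit 270 → not met
3. grievance procedure absent → not met
4. resident-rights training 559 days ago vs limit 540 → not met
5. elopement drill 343 days ago vs limit 365 → met
6. condition 'administers injections' holds; resident bill of rights absent → not met
7. open plan-of-correction items 3 > 1 → not met
8. fire-alarm system test 67 days ago vs limit 60 → not met
9. admission agreement template absent → not met
Not met: 7 of 9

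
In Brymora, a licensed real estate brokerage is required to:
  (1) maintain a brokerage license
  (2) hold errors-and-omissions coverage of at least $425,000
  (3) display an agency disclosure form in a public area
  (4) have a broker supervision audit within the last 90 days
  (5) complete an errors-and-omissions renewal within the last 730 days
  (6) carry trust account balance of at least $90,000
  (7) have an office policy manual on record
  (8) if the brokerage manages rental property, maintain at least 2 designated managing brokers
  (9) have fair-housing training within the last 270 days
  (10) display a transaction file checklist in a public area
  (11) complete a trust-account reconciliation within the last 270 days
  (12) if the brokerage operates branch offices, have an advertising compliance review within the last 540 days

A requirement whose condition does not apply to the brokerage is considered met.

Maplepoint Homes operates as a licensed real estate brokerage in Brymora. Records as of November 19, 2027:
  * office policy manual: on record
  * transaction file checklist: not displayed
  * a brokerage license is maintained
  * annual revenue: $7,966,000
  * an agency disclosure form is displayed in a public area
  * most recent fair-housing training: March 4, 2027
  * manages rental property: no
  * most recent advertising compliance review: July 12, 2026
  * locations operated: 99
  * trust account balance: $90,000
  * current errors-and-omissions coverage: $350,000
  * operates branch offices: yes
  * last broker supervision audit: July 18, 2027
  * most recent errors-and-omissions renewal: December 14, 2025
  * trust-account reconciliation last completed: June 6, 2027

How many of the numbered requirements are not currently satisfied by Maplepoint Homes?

3

1. brokerage license present → met
2. errors-and-omissions coverage $350,000 < $425,000 → not met
3. agency disclosure form present → met
4. broker supervision audit 124 days ago vs limit 90 → not met
5. errors-and-omissions renewal 705 days ago vs limit 730 → met
6. trust account balance $90,000 ≥ $90,000 → met
7. office policy manual present → met
8. condition 'manages rental property' does not hold → requirement n/a → met
9. fair-housing training 260 days ago vs limit 270 → met
10. transaction file checklist absent → not met
11. trust-account reconciliation 166 days ago vs limit 270 → met
12. condition 'operates branch offices' holds; advertising compliance review 495 days ago vs limit 540 → met
Not met: 3 of 12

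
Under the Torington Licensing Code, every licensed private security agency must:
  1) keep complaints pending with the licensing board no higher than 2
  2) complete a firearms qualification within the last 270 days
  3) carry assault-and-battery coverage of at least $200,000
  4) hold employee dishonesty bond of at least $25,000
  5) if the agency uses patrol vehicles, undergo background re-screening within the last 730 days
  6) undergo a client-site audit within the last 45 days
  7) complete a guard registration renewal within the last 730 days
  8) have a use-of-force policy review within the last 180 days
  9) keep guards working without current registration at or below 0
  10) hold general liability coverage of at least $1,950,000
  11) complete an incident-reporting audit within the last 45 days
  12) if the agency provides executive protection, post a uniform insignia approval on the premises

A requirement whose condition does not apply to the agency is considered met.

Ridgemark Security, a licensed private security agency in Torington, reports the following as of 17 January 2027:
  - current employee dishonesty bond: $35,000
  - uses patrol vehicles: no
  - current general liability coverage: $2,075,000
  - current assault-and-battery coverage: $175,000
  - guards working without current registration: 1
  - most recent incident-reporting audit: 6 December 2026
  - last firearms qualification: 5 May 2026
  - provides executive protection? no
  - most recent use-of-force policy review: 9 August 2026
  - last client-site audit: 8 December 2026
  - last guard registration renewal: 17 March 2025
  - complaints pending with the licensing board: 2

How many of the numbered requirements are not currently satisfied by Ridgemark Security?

2

1. complaints pending with the licensing board 2 ≤ 2 → met
2. firearms qualification 257 days ago vs limit 270 → met
3. assault-and-battery coverage $175,000 < $200,000 → not met
4. employee dishonesty bond $35,000 ≥ $25,000 → met
5. condition 'uses patrol vehicles' does not hold → requirement n/a → met
6. client-site audit 40 days ago vs limit 45 → met
7. guard registration renewal 671 days ago vs limit 730 → met
8. use-of-force policy review 161 days ago vs limit 180 → met
9. guards working without current registration 1 > 0 → not met
10. general liability coverage $2,075,000 ≥ $1,950,000 → met
11. incident-reporting audit 42 days ago vs limit 45 → met
12. condition 'provides executive protection' does not hold → requirement n/a → met
Not met: 2 of 12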